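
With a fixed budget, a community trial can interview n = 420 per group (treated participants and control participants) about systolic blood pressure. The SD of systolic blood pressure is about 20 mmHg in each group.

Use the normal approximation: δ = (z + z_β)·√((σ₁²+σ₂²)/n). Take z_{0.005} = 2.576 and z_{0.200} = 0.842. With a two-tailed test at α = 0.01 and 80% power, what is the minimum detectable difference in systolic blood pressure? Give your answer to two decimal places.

Minimum detectable difference ≈ 4.72 mmHg

δ = (z_{α/2} + z_β) · √((σ₁²+σ₂²)/n)
  = (2.576 + 0.842) · √(800/420)
  = 3.418 · √1.9048
  = 3.418 · 1.3801
  = 4.7173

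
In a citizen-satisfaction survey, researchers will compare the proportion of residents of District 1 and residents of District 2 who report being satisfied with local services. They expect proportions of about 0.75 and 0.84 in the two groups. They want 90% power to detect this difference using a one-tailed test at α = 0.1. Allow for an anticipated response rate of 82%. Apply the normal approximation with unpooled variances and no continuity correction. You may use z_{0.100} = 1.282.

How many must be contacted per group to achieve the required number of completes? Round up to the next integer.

n = 319 per group

n = (z_α + z_β)² · [p₁(1−p₁) + p₂(1−p₂)] / (p₁ − p₂)²
  = (1.282 + 1.282)² · (0.75·0.25 + 0.84·0.16) / (-0.09)²
  = (2.564)² · (0.1875 + 0.1344) / 0.0081
  = 6.5741 · 0.3219 / 0.0081
  = 261.26
Adjust for 82% response: 261.26 / 0.82 = 318.61.
Round up → n = 319 per group.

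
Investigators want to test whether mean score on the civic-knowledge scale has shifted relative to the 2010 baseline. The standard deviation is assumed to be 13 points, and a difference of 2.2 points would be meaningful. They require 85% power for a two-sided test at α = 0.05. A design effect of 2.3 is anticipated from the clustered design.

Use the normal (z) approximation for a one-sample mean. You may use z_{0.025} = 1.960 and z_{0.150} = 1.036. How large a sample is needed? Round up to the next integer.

n = 721

n = (z_{α/2} + z_β)² · σ² / δ²
  = (1.960 + 1.036)² · 13² / 2.2²
  = 8.9760 · 169 / 4.84
  = 313.42
Design effect: 2.3 × 313.42 = 720.86.
Round up → n = 721.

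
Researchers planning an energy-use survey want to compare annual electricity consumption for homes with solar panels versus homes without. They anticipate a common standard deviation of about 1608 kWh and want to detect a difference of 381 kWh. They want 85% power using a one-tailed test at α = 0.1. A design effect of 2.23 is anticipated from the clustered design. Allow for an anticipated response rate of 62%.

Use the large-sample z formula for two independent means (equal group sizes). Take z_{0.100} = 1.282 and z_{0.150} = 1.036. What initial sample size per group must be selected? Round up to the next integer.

n = (z_α + z_β)² · (σ₁² + σ₂²) / δ²
  = (1.282 + 1.036)² · (2·1608² = 5171328) / 381²
  = 5.3731 · 5171328 / 145161
  = 191.42
Design effect: 2.23 × 191.42 = 426.86.
Adjust for 62% response: 426.86 / 0.62 = 688.48.
Round up → n = 689 per group.

n = 689 per group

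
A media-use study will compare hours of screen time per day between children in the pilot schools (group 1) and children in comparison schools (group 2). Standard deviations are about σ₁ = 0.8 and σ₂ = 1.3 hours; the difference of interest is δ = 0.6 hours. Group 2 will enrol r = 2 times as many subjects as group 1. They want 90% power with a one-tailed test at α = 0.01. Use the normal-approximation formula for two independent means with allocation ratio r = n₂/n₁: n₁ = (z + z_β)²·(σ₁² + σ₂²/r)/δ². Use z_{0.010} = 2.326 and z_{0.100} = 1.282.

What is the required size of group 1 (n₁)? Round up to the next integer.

n₁ = (z_α + z_β)² · (σ₁² + σ₂²/r) / δ²
   = (2.326 + 1.282)² · (0.8² + 1.3²/2) / 0.6²
   = 13.0177 · (0.64 + 0.845) / 0.36
   = 13.0177 · 1.485 / 0.36
   = 53.70
Round up → n₁ = 54; n₂ = r·n₁ = 2 × 54 = 108.

n₁ = 54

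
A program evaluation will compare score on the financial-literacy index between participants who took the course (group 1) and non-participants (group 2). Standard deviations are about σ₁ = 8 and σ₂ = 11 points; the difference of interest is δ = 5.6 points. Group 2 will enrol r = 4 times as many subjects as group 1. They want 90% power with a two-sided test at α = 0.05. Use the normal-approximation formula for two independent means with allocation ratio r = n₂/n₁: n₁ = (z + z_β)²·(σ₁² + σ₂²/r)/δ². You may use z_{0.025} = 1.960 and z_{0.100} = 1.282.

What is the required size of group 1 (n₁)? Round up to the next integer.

n₁ = 32

n₁ = (z_{α/2} + z_β)² · (σ₁² + σ₂²/r) / δ²
   = (1.960 + 1.282)² · (8² + 11²/4) / 5.6²
   = 10.5106 · (64 + 30.25) / 31.36
   = 10.5106 · 94.25 / 31.36
   = 31.59
Round up → n₁ = 32; n₂ = r·n₁ = 4 × 32 = 128.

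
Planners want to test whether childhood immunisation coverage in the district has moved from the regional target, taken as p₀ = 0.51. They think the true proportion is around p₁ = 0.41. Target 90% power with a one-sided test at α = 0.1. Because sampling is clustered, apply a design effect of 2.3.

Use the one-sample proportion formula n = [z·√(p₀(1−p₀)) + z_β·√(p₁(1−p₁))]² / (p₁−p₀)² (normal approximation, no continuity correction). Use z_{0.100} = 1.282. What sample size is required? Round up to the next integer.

n = 372

n = [z_α·√(p₀q₀) + z_β·√(p₁q₁)]² / (p₁ − p₀)²
  = [1.282·√(0.51·0.49) + 1.282·√(0.41·0.59)]² / (-0.10)²
  = [1.282·0.4999 + 1.282·0.4918]² / 0.0100
  = [1.2714]² / 0.0100
  = 161.65
Design effect: 2.3 × 161.65 = 371.79.
Round up → n = 372.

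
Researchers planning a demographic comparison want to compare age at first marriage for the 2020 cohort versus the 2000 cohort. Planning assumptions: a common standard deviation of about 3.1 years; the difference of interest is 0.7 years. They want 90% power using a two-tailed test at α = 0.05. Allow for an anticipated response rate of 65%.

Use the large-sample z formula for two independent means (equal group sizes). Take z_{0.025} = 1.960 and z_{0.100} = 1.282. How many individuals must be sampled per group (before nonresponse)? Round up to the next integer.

n = (z_{α/2} + z_β)² · (σ₁² + σ₂²) / δ²
  = (1.960 + 1.282)² · (2·3.1² = 19.22) / 0.7²
  = 10.5106 · 19.22 / 0.49
  = 412.27
Adjust for 65% response: 412.27 / 0.65 = 634.26.
Round up → n = 635 per group.

n = 635 per group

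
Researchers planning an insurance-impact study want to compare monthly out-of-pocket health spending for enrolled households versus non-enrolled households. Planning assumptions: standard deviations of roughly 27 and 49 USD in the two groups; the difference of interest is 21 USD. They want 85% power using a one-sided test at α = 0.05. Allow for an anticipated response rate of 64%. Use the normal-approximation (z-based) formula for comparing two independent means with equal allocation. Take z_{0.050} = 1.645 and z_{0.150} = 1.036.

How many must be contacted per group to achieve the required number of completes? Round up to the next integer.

n = 80 per group

n = (z_α + z_β)² · (σ₁² + σ₂²) / δ²
  = (1.645 + 1.036)² · (27² + 49² = 3130) / 21²
  = 7.1878 · 3130 / 441
  = 51.02
Adjust for 64% response: 51.02 / 0.64 = 79.71.
Round up → n = 80 per group.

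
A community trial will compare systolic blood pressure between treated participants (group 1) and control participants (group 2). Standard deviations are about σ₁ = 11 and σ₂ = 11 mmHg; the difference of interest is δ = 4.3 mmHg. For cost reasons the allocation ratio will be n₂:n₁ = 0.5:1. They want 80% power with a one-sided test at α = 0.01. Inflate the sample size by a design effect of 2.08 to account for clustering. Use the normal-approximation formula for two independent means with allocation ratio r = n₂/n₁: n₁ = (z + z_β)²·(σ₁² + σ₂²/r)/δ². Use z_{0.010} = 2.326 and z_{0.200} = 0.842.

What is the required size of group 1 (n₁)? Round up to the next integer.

n₁ = (z_α + z_β)² · (σ₁² + σ₂²/r) / δ²
   = (2.326 + 0.842)² · (11² + 11²/0.5) / 4.3²
   = 10.0362 · (121 + 242) / 18.49
   = 10.0362 · 363 / 18.49
   = 197.03
Design effect: 2.08 × 197.03 = 409.83.
Round up → n₁ = 410; n₂ = r·n₁ = 0.5 × 410 = 205.

n₁ = 410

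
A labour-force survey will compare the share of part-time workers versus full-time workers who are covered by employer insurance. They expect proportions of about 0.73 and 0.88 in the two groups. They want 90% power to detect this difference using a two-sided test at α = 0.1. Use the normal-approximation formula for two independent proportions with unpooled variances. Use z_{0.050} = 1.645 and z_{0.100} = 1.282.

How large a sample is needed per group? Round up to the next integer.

n = (z_{α/2} + z_β)² · [p₁(1−p₁) + p₂(1−p₂)] / (p₁ − p₂)²
  = (1.645 + 1.282)² · (0.73·0.27 + 0.88·0.12) / (-0.15)²
  = (2.927)² · (0.1971 + 0.1056) / 0.0225
  = 8.5673 · 0.3027 / 0.0225
  = 115.26
Round up → n = 116 per group.

n = 116 per group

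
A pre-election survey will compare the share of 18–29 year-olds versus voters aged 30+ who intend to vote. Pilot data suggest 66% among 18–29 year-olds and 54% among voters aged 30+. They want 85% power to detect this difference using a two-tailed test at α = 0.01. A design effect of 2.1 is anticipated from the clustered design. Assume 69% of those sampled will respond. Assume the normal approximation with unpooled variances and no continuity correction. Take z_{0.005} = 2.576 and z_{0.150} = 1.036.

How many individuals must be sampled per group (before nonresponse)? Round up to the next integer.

n = (z_{α/2} + z_β)² · [p₁(1−p₁) + p₂(1−p₂)] / (p₁ − p₂)²
  = (2.576 + 1.036)² · (0.66·0.34 + 0.54·0.46) / (0.12)²
  = (3.612)² · (0.2244 + 0.2484) / 0.0144
  = 13.0465 · 0.4728 / 0.0144
  = 428.36
Design effect: 2.1 × 428.36 = 899.56.
Adjust for 69% response: 899.56 / 0.69 = 1303.71.
Round up → n = 1304 per group.

n = 1304 per group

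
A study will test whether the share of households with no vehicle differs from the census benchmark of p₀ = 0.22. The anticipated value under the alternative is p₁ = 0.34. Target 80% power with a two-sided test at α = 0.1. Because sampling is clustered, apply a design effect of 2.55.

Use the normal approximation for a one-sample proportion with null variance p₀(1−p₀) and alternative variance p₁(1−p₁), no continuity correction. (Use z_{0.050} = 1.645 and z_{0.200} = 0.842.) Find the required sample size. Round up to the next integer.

n = 207

n = [z_{α/2}·√(p₀q₀) + z_β·√(p₁q₁)]² / (p₁ − p₀)²
  = [1.645·√(0.22·0.78) + 0.842·√(0.34·0.66)]² / (0.12)²
  = [1.645·0.4142 + 0.842·0.4737]² / 0.0144
  = [1.0803]² / 0.0144
  = 81.04
Design effect: 2.55 × 81.04 = 206.66.
Round up → n = 207.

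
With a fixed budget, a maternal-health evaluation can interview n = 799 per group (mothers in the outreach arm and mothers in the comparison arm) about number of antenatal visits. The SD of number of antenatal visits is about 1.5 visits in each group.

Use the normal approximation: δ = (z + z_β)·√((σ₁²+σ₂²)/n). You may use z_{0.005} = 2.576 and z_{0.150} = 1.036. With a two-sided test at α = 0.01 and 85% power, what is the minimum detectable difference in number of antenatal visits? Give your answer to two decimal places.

Minimum detectable difference ≈ 0.27 visits

δ = (z_{α/2} + z_β) · √((σ₁²+σ₂²)/n)
  = (2.576 + 1.036) · √(4.5/799)
  = 3.612 · √0.00563
  = 3.612 · 0.0750
  = 0.2711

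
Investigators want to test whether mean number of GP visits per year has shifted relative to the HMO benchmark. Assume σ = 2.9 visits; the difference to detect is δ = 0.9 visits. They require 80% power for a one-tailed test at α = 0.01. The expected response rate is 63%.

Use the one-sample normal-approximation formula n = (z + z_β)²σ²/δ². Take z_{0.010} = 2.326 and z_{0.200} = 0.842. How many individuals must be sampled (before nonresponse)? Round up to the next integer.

n = (z_α + z_β)² · σ² / δ²
  = (2.326 + 0.842)² · 2.9² / 0.9²
  = 10.0362 · 8.41 / 0.81
  = 104.20
Adjust for 63% response: 104.20 / 0.63 = 165.40.
Round up → n = 166.

n = 166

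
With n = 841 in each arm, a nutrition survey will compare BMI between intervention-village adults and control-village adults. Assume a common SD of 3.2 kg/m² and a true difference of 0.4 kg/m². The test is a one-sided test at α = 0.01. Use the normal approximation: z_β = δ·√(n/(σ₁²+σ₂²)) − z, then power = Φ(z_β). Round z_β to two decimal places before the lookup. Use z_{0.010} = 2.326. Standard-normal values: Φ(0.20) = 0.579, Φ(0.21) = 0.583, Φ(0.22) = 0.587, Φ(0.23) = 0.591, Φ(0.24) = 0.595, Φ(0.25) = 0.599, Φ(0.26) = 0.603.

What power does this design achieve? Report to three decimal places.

z_β = δ·√(n/(σ₁²+σ₂²)) − z_α
    = 0.4 · √(841/20.48) − 2.326
    = 0.4 · 6.40816 − 2.326
    = 2.5633 − 2.326 = 0.2373 → 0.24
Power = Φ(0.24) = 0.595.

Power ≈ 0.595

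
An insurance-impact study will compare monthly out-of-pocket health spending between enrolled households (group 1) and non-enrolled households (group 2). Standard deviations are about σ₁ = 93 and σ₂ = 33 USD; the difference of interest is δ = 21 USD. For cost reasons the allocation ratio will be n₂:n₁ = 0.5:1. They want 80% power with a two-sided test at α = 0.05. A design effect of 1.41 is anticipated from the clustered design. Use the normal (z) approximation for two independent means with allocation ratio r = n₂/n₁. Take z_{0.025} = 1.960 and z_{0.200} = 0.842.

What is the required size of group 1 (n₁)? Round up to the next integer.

n₁ = 272

n₁ = (z_{α/2} + z_β)² · (σ₁² + σ₂²/r) / δ²
   = (1.960 + 0.842)² · (93² + 33²/0.5) / 21²
   = 7.8512 · (8649 + 2178) / 441
   = 7.8512 · 10827 / 441
   = 192.76
Design effect: 1.41 × 192.76 = 271.78.
Round up → n₁ = 272; n₂ = r·n₁ = 0.5 × 272 = 136.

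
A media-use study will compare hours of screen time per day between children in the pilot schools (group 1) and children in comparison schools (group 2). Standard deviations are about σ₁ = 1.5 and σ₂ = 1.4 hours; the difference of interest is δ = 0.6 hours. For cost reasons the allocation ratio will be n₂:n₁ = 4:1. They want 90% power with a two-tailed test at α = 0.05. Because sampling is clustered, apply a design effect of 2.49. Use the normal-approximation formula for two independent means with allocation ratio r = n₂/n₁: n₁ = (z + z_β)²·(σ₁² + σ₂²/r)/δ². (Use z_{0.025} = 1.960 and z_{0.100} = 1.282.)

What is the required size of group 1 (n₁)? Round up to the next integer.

n₁ = 200

n₁ = (z_{α/2} + z_β)² · (σ₁² + σ₂²/r) / δ²
   = (1.960 + 1.282)² · (1.5² + 1.4²/4) / 0.6²
   = 10.5106 · (2.25 + 0.49) / 0.36
   = 10.5106 · 2.74 / 0.36
   = 80.00
Design effect: 2.49 × 80.00 = 199.19.
Round up → n₁ = 200; n₂ = r·n₁ = 4 × 200 = 800.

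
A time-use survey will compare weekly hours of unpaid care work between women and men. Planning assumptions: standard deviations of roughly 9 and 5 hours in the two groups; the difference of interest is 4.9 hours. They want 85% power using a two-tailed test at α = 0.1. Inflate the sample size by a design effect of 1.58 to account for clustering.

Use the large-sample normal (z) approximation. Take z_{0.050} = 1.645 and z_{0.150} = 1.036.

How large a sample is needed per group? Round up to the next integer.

n = 51 per group

n = (z_{α/2} + z_β)² · (σ₁² + σ₂²) / δ²
  = (1.645 + 1.036)² · (9² + 5² = 106) / 4.9²
  = 7.1878 · 106 / 24.01
  = 31.73
Design effect: 1.58 × 31.73 = 50.14.
Round up → n = 51 per group.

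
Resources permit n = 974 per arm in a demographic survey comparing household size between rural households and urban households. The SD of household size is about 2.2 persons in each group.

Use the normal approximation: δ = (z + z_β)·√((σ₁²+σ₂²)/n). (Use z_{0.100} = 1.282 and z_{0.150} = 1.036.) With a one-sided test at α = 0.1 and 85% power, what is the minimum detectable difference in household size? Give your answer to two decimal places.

δ = (z_α + z_β) · √((σ₁²+σ₂²)/n)
  = (1.282 + 1.036) · √(9.68/974)
  = 2.318 · √0.00994
  = 2.318 · 0.0997
  = 0.2311

Minimum detectable difference ≈ 0.23 persons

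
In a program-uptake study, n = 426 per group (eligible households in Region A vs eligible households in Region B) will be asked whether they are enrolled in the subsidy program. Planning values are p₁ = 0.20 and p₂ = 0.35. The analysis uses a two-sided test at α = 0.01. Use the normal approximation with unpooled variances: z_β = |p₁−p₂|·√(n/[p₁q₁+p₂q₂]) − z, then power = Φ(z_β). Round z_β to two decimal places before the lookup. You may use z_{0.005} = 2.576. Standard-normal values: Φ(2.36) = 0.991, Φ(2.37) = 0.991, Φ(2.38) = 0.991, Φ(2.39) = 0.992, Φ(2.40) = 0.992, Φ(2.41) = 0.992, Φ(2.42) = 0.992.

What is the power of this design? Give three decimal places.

Power ≈ 0.992

z_β = |p₁−p₂|·√(n/[p₁q₁+p₂q₂]) − z_{α/2}
    = 0.15 · √(426/0.3875) − 2.576
    = 0.15 · 33.1565 − 2.576
    = 4.9735 − 2.576 = 2.3975 → 2.40
Power = Φ(2.40) = 0.992.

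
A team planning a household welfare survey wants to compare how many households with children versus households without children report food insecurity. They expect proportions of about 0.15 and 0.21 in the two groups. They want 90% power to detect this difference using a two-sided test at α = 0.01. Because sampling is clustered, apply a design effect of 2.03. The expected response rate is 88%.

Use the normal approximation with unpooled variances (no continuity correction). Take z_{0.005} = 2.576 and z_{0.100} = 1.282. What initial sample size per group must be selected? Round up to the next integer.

n = 2799 per group

n = (z_{α/2} + z_β)² · [p₁(1−p₁) + p₂(1−p₂)] / (p₁ − p₂)²
  = (2.576 + 1.282)² · (0.15·0.85 + 0.21·0.79) / (-0.06)²
  = (3.858)² · (0.1275 + 0.1659) / 0.0036
  = 14.8842 · 0.2934 / 0.0036
  = 1213.06
Design effect: 2.03 × 1213.06 = 2462.51.
Adjust for 88% response: 2462.51 / 0.88 = 2798.31.
Round up → n = 2799 per group.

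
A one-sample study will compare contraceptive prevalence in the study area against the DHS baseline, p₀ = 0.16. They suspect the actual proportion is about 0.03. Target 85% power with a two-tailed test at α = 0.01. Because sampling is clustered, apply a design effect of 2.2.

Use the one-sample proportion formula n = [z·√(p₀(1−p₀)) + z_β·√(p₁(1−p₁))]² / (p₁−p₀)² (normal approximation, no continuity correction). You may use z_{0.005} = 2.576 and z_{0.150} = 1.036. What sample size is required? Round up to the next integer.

n = [z_{α/2}·√(p₀q₀) + z_β·√(p₁q₁)]² / (p₁ − p₀)²
  = [2.576·√(0.16·0.84) + 1.036·√(0.03·0.97)]² / (-0.13)²
  = [2.576·0.3666 + 1.036·0.1706]² / 0.0169
  = [1.1211]² / 0.0169
  = 74.37
Design effect: 2.2 × 74.37 = 163.62.
Round up → n = 164.

n = 164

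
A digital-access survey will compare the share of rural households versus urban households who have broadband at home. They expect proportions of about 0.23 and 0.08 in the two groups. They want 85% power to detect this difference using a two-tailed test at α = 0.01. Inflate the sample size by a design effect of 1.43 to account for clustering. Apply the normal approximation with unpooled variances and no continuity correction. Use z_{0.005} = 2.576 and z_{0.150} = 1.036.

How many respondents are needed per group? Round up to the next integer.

n = (z_{α/2} + z_β)² · [p₁(1−p₁) + p₂(1−p₂)] / (p₁ − p₂)²
  = (2.576 + 1.036)² · (0.23·0.77 + 0.08·0.92) / (0.15)²
  = (3.612)² · (0.1771 + 0.0736) / 0.0225
  = 13.0465 · 0.2507 / 0.0225
  = 145.37
Design effect: 1.43 × 145.37 = 207.88.
Round up → n = 208 per group.

n = 208 per group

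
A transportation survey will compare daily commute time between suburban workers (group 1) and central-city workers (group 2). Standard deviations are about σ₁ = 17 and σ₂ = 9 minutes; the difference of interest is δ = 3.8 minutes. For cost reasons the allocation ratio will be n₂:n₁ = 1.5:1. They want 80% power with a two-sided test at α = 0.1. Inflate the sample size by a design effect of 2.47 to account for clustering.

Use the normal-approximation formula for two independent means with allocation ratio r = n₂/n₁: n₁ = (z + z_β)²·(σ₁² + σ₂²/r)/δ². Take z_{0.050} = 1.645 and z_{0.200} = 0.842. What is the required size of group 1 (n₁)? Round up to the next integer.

n₁ = 363

n₁ = (z_{α/2} + z_β)² · (σ₁² + σ₂²/r) / δ²
   = (1.645 + 0.842)² · (17² + 9²/1.5) / 3.8²
   = 6.1852 · (289 + 54) / 14.44
   = 6.1852 · 343 / 14.44
   = 146.92
Design effect: 2.47 × 146.92 = 362.89.
Round up → n₁ = 363; n₂ = r·n₁ = 1.5 × 363 = 545.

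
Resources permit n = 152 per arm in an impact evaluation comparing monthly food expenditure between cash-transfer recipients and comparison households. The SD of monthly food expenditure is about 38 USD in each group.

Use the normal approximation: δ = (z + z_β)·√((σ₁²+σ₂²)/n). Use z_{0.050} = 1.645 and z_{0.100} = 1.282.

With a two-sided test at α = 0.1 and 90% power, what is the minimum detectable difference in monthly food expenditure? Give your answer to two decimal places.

Minimum detectable difference ≈ 12.76 USD

δ = (z_{α/2} + z_β) · √((σ₁²+σ₂²)/n)
  = (1.645 + 1.282) · √(2888/152)
  = 2.927 · √19
  = 2.927 · 4.3589
  = 12.7585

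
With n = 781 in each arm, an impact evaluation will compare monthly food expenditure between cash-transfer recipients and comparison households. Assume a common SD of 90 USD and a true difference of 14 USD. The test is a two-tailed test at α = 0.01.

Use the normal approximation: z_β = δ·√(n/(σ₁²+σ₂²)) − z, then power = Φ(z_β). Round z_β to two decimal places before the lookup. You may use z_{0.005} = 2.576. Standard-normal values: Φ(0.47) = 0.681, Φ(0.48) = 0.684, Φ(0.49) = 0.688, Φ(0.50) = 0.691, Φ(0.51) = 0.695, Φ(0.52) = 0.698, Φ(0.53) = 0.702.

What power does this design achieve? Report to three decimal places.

z_β = δ·√(n/(σ₁²+σ₂²)) − z_{α/2}
    = 14 · √(781/16200) − 2.576
    = 14 · 0.21957 − 2.576
    = 3.0739 − 2.576 = 0.4979 → 0.50
Power = Φ(0.50) = 0.691.

Power ≈ 0.691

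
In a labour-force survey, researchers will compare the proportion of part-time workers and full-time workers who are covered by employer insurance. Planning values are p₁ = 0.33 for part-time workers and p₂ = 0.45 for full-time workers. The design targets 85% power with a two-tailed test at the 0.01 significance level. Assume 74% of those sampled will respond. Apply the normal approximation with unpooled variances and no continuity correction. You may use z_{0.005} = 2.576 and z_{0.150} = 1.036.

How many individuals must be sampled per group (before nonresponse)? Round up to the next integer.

n = (z_{α/2} + z_β)² · [p₁(1−p₁) + p₂(1−p₂)] / (p₁ − p₂)²
  = (2.576 + 1.036)² · (0.33·0.67 + 0.45·0.55) / (-0.12)²
  = (3.612)² · (0.2211 + 0.2475) / 0.0144
  = 13.0465 · 0.4686 / 0.0144
  = 424.56
Adjust for 74% response: 424.56 / 0.74 = 573.72.
Round up → n = 574 per group.

n = 574 per group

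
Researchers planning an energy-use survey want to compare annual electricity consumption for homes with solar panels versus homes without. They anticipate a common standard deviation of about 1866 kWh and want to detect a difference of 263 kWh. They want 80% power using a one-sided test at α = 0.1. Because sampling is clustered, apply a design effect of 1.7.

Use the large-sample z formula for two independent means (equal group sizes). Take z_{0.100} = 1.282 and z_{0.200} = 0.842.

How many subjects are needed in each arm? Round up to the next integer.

n = (z_α + z_β)² · (σ₁² + σ₂²) / δ²
  = (1.282 + 0.842)² · (2·1866² = 6963912) / 263²
  = 4.5114 · 6963912 / 69169
  = 454.20
Design effect: 1.7 × 454.20 = 772.15.
Round up → n = 773 per group.

n = 773 per group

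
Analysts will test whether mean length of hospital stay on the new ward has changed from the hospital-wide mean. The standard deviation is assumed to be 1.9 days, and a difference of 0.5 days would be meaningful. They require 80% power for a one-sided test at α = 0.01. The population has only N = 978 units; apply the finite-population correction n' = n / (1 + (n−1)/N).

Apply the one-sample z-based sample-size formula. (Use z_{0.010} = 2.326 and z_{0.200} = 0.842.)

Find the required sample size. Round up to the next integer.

n = 127

n = (z_α + z_β)² · σ² / δ²
  = (2.326 + 0.842)² · 1.9² / 0.5²
  = 10.0362 · 3.61 / 0.25
  = 144.92
Finite-population correction (N = 978): 144.92 / (1 + (144.92 − 1)/978) = 126.33.
Round up → n = 127.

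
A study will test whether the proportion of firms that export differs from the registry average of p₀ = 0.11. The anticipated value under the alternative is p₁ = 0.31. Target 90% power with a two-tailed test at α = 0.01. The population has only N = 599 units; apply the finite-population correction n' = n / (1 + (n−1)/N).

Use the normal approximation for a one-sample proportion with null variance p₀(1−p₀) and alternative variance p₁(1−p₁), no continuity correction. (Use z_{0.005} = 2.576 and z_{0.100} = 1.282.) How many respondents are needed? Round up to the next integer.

n = 46

n = [z_{α/2}·√(p₀q₀) + z_β·√(p₁q₁)]² / (p₁ − p₀)²
  = [2.576·√(0.11·0.89) + 1.282·√(0.31·0.69)]² / (0.20)²
  = [2.576·0.3129 + 1.282·0.4625]² / 0.0400
  = [1.3989]² / 0.0400
  = 48.92
Finite-population correction (N = 599): 48.92 / (1 + (48.92 − 1)/599) = 45.30.
Round up → n = 46.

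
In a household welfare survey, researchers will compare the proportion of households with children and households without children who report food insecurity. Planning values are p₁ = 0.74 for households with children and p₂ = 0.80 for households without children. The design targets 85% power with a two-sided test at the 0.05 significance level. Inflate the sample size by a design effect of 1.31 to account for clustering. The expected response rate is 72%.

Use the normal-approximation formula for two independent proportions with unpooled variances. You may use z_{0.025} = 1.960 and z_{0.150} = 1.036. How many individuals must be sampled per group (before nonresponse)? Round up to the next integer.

n = (z_{α/2} + z_β)² · [p₁(1−p₁) + p₂(1−p₂)] / (p₁ − p₂)²
  = (1.960 + 1.036)² · (0.74·0.26 + 0.80·0.20) / (-0.06)²
  = (2.996)² · (0.1924 + 0.1600) / 0.0036
  = 8.9760 · 0.3524 / 0.0036
  = 878.65
Design effect: 1.31 × 878.65 = 1151.03.
Adjust for 72% response: 1151.03 / 0.72 = 1598.66.
Round up → n = 1599 per group.

n = 1599 per group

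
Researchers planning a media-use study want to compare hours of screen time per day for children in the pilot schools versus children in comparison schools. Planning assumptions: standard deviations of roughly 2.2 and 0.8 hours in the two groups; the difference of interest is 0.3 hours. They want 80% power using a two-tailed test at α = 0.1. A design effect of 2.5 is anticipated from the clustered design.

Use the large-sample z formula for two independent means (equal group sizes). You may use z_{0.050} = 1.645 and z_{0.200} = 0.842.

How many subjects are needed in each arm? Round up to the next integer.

n = (z_{α/2} + z_β)² · (σ₁² + σ₂²) / δ²
  = (1.645 + 0.842)² · (2.2² + 0.8² = 5.48) / 0.3²
  = 6.1852 · 5.48 / 0.09
  = 376.61
Design effect: 2.5 × 376.61 = 941.52.
Round up → n = 942 per group.

n = 942 per group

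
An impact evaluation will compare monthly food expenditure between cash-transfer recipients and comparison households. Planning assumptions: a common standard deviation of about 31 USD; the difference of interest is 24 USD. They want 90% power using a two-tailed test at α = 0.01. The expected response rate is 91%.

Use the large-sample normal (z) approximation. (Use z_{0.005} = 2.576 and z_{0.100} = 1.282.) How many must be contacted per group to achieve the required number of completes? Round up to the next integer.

n = 55 per group

n = (z_{α/2} + z_β)² · (σ₁² + σ₂²) / δ²
  = (2.576 + 1.282)² · (2·31² = 1922) / 24²
  = 14.8842 · 1922 / 576
  = 49.67
Adjust for 91% response: 49.67 / 0.91 = 54.58.
Round up → n = 55 per group.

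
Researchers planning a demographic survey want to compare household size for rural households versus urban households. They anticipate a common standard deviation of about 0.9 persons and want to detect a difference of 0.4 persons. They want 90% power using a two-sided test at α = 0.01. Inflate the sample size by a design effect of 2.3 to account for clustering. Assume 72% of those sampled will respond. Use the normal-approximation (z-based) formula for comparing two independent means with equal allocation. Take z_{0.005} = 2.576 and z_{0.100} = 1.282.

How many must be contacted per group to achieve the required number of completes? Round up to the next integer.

n = 482 per group

n = (z_{α/2} + z_β)² · (σ₁² + σ₂²) / δ²
  = (2.576 + 1.282)² · (2·0.9² = 1.62) / 0.4²
  = 14.8842 · 1.62 / 0.16
  = 150.70
Design effect: 2.3 × 150.70 = 346.61.
Adjust for 72% response: 346.61 / 0.72 = 481.41.
Round up → n = 482 per group.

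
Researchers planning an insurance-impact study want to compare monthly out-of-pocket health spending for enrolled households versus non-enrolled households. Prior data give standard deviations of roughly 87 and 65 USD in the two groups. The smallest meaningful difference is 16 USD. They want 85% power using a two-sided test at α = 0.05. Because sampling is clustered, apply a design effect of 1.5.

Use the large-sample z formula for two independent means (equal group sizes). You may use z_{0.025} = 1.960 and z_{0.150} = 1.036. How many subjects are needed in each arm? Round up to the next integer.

n = (z_{α/2} + z_β)² · (σ₁² + σ₂²) / δ²
  = (1.960 + 1.036)² · (87² + 65² = 11794) / 16²
  = 8.9760 · 11794 / 256
  = 413.53
Design effect: 1.5 × 413.53 = 620.29.
Round up → n = 621 per group.

n = 621 per group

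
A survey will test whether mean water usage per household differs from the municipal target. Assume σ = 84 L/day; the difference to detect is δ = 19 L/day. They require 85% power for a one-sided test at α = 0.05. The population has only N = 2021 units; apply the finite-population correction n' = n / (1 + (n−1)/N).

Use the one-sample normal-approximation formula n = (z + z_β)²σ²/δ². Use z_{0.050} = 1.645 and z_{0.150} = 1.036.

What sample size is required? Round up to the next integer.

n = 132

n = (z_α + z_β)² · σ² / δ²
  = (1.645 + 1.036)² · 84² / 19²
  = 7.1878 · 7056 / 361
  = 140.49
Finite-population correction (N = 2021): 140.49 / (1 + (140.49 − 1)/2021) = 131.42.
Round up → n = 132.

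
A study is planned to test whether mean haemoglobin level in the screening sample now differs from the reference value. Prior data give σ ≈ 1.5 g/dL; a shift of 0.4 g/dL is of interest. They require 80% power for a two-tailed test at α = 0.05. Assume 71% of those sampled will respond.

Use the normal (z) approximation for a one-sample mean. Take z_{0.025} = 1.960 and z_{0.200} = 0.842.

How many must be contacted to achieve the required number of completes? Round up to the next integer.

n = 156

n = (z_{α/2} + z_β)² · σ² / δ²
  = (1.960 + 0.842)² · 1.5² / 0.4²
  = 7.8512 · 2.25 / 0.16
  = 110.41
Adjust for 71% response: 110.41 / 0.71 = 155.50.
Round up → n = 156.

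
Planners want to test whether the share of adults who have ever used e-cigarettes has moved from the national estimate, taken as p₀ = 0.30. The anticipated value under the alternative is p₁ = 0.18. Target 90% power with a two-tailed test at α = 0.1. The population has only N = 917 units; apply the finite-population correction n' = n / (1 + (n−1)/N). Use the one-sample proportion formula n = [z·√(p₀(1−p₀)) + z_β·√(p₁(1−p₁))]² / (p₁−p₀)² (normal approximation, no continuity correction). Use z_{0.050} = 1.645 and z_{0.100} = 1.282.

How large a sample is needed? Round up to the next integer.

n = [z_{α/2}·√(p₀q₀) + z_β·√(p₁q₁)]² / (p₁ − p₀)²
  = [1.645·√(0.30·0.70) + 1.282·√(0.18·0.82)]² / (-0.12)²
  = [1.645·0.4583 + 1.282·0.3842]² / 0.0144
  = [1.2464]² / 0.0144
  = 107.88
Finite-population correction (N = 917): 107.88 / (1 + (107.88 − 1)/917) = 96.62.
Round up → n = 97.

n = 97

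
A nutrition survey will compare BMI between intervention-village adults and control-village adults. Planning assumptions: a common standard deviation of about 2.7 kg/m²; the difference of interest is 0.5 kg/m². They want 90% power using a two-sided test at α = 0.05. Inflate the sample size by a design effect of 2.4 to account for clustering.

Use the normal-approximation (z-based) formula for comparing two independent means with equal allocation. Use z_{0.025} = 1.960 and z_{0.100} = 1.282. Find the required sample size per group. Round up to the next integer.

n = (z_{α/2} + z_β)² · (σ₁² + σ₂²) / δ²
  = (1.960 + 1.282)² · (2·2.7² = 14.58) / 0.5²
  = 10.5106 · 14.58 / 0.25
  = 612.98
Design effect: 2.4 × 612.98 = 1471.14.
Round up → n = 1472 per group.

n = 1472 per group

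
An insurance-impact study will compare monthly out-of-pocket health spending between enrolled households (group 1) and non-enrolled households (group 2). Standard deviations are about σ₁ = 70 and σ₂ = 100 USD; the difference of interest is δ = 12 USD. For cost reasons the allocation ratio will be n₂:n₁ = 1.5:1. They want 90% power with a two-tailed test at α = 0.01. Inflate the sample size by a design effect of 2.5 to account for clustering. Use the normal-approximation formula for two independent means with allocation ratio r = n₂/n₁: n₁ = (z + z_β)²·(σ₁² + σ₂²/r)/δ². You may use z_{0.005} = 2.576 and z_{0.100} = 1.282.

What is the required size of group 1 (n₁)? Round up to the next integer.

n₁ = (z_{α/2} + z_β)² · (σ₁² + σ₂²/r) / δ²
   = (2.576 + 1.282)² · (70² + 100²/1.5) / 12²
   = 14.8842 · (4900 + 6666.7) / 144
   = 14.8842 · 11566.7 / 144
   = 1195.56
Design effect: 2.5 × 1195.56 = 2988.89.
Round up → n₁ = 2989; n₂ = r·n₁ = 1.5 × 2989 = 4484.

n₁ = 2989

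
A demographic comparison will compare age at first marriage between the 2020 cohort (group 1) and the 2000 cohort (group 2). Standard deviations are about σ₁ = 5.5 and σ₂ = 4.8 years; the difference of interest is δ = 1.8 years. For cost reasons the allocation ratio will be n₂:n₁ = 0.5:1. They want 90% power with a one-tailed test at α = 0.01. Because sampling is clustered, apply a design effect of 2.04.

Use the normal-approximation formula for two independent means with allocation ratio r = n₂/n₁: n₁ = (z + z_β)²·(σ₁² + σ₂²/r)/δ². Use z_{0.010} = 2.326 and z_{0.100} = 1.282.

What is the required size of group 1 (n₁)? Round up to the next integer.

n₁ = 626

n₁ = (z_α + z_β)² · (σ₁² + σ₂²/r) / δ²
   = (2.326 + 1.282)² · (5.5² + 4.8²/0.5) / 1.8²
   = 13.0177 · (30.25 + 46.08) / 3.24
   = 13.0177 · 76.33 / 3.24
   = 306.68
Design effect: 2.04 × 306.68 = 625.62.
Round up → n₁ = 626; n₂ = r·n₁ = 0.5 × 626 = 313.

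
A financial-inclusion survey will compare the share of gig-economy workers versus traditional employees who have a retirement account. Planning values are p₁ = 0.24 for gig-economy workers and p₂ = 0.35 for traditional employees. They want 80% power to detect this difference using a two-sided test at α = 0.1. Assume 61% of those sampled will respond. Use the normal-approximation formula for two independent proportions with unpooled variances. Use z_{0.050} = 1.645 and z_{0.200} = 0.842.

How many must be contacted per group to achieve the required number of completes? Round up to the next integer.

n = (z_{α/2} + z_β)² · [p₁(1−p₁) + p₂(1−p₂)] / (p₁ − p₂)²
  = (1.645 + 0.842)² · (0.24·0.76 + 0.35·0.65) / (-0.11)²
  = (2.487)² · (0.1824 + 0.2275) / 0.0121
  = 6.1852 · 0.4099 / 0.0121
  = 209.53
Adjust for 61% response: 209.53 / 0.61 = 343.49.
Round up → n = 344 per group.

n = 344 per group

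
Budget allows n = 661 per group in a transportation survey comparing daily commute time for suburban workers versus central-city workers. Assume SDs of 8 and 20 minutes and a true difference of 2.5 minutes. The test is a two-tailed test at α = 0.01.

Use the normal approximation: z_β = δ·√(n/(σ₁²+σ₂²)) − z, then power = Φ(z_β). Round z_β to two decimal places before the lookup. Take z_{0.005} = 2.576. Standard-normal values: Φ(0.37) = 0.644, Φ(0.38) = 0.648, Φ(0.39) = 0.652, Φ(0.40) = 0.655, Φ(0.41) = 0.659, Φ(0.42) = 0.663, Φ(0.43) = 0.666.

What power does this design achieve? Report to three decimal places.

z_β = δ·√(n/(σ₁²+σ₂²)) − z_{α/2}
    = 2.5 · √(661/464) − 2.576
    = 2.5 · 1.19355 − 2.576
    = 2.9839 − 2.576 = 0.4079 → 0.41
Power = Φ(0.41) = 0.659.

Power ≈ 0.659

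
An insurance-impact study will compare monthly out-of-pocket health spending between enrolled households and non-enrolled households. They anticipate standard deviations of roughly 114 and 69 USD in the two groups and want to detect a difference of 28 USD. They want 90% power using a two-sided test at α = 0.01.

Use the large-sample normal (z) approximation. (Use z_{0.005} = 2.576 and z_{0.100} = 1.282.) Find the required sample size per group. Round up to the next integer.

n = (z_{α/2} + z_β)² · (σ₁² + σ₂²) / δ²
  = (2.576 + 1.282)² · (114² + 69² = 17757) / 28²
  = 14.8842 · 17757 / 784
  = 337.11
Round up → n = 338 per group.

n = 338 per group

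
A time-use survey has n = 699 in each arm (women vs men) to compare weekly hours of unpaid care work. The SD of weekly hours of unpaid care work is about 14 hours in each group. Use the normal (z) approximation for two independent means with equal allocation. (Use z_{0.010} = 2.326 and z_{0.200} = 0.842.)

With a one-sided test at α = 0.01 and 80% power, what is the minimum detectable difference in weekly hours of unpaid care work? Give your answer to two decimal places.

δ = (z_α + z_β) · √((σ₁²+σ₂²)/n)
  = (2.326 + 0.842) · √(392/699)
  = 3.168 · √0.5608
  = 3.168 · 0.7489
  = 2.3724

Minimum detectable difference ≈ 2.37 hours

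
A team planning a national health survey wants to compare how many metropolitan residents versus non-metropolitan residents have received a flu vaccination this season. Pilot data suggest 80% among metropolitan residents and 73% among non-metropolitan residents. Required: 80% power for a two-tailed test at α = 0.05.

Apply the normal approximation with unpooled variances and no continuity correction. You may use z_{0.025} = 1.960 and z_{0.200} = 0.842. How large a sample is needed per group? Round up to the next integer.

n = (z_{α/2} + z_β)² · [p₁(1−p₁) + p₂(1−p₂)] / (p₁ − p₂)²
  = (1.960 + 0.842)² · (0.80·0.20 + 0.73·0.27) / (0.07)²
  = (2.802)² · (0.1600 + 0.1971) / 0.0049
  = 7.8512 · 0.3571 / 0.0049
  = 572.18
Round up → n = 573 per group.

n = 573 per group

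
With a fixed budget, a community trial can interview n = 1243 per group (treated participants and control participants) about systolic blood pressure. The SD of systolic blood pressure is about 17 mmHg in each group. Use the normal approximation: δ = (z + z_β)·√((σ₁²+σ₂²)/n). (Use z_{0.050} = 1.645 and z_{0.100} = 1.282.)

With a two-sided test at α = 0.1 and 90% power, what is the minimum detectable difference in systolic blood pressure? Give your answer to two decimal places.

Minimum detectable difference ≈ 2.00 mmHg

δ = (z_{α/2} + z_β) · √((σ₁²+σ₂²)/n)
  = (1.645 + 1.282) · √(578/1243)
  = 2.927 · √0.465
  = 2.927 · 0.6819
  = 1.9960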